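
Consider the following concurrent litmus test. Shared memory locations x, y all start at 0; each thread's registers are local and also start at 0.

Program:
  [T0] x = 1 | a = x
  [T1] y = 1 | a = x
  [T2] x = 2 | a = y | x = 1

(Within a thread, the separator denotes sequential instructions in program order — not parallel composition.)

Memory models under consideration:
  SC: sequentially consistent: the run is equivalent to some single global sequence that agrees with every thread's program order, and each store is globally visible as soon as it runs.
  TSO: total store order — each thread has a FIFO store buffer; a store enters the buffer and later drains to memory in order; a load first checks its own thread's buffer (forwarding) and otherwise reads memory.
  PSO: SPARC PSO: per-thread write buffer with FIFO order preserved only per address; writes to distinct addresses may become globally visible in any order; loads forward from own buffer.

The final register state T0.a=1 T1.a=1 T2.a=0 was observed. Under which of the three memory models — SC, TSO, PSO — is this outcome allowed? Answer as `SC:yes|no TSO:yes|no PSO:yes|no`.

SC:yes TSO:yes PSO:yes

outcome vector order: (T0.a,T1.a,T2.a)
[SC] allowed = {101 110 111 120 121 201 210 211 220 221}
[TSO] allowed = {100 101 110 111 120 121 200 201 210 211 220 221}
[PSO] allowed = {100 101 110 111 120 121 200 201 210 211 220 221}
target 110 ∈ {SC,TSO,PSO}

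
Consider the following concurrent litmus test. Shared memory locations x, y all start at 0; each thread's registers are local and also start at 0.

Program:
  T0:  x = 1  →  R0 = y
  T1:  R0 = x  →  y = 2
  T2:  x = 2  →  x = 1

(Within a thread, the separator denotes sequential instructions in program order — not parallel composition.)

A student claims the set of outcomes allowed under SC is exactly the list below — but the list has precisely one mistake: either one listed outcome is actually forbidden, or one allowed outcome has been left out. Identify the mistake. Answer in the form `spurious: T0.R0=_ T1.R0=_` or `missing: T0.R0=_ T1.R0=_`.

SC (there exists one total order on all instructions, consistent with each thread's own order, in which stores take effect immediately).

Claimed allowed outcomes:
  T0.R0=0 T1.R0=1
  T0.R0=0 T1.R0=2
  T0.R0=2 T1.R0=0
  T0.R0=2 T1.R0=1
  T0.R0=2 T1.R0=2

missing: T0.R0=0 T1.R0=0

outcome vector order: (T0.R0,T1.R0)
SC (6): (0,0); (0,1); (0,2); (2,0); (2,1); (2,2)
SC∖claimed = {(0,0)}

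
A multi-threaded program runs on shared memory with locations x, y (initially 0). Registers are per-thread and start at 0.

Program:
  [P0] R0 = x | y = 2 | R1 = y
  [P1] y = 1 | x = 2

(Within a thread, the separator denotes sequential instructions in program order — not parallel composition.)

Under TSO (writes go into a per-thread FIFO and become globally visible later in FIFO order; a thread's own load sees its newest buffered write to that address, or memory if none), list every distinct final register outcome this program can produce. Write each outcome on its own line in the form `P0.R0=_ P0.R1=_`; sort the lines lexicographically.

outcome vector order: (P0.R0,P0.R1)
|TSO outcomes| = 3

P0.R0=0 P0.R1=1
P0.R0=0 P0.R1=2
P0.R0=2 P0.R1=2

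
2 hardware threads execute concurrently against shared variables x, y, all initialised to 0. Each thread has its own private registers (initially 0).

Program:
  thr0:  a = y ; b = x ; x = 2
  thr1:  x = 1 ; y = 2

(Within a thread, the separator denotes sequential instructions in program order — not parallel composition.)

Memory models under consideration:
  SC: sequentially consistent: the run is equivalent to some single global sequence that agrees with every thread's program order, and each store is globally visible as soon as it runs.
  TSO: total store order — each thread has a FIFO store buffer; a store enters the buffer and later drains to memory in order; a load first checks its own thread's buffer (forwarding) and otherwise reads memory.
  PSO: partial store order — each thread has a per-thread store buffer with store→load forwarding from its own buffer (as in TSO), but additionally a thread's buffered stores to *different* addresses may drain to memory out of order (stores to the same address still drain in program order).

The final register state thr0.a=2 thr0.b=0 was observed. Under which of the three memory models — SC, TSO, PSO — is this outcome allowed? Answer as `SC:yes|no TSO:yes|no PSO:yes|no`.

outcome vector order: (thr0.a,thr0.b)
[SC] allowed = {(0,0); (0,1); (2,1)}
[TSO] allowed = {(0,0); (0,1); (2,1)}
[PSO] allowed = {(0,0); (0,1); (2,0); (2,1)}
target (2,0) ∈ {PSO}

SC:no TSO:no PSO:yes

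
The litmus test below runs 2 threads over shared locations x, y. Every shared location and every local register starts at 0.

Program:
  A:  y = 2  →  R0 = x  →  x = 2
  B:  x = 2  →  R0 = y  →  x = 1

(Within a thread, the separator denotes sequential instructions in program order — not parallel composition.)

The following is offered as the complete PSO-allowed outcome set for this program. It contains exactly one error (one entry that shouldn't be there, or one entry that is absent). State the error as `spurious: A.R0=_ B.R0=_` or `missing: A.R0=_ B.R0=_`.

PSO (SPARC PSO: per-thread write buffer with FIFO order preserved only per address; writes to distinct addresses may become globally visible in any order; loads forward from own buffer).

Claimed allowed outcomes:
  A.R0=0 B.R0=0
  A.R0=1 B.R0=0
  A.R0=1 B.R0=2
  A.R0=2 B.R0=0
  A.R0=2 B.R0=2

outcome vector order: (A.R0,B.R0)
[PSO] allowed = {0/0, 0/2, 1/0, 1/2, 2/0, 2/2}
PSO∖claimed = {0/2}

missing: A.R0=0 B.R0=2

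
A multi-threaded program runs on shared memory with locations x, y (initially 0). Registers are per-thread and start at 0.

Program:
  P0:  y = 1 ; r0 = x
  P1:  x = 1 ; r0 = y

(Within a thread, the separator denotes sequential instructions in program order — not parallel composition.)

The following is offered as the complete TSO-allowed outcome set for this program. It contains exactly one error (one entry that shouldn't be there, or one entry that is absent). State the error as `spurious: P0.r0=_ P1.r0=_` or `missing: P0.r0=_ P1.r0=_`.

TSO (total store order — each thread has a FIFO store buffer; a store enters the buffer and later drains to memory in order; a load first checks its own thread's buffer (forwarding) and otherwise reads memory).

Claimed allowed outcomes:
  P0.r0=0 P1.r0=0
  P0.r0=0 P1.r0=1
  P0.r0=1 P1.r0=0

outcome vector order: (P0.r0,P1.r0)
under TSO → 0/0; 0/1; 1/0; 1/1
TSO∖claimed = {1/1}

missing: P0.r0=1 P1.r0=1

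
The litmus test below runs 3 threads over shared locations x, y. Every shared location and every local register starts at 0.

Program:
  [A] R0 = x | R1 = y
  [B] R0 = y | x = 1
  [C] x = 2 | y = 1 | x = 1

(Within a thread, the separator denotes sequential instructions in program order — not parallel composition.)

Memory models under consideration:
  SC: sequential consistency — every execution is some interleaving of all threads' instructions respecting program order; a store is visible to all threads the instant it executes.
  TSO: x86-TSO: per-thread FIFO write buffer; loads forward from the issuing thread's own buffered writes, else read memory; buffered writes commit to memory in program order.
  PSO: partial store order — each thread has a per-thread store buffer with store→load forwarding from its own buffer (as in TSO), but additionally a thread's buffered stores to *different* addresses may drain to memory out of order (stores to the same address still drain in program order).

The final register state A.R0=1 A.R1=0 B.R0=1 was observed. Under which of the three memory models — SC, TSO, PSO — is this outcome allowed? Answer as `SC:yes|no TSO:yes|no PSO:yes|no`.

SC:no TSO:no PSO:yes

outcome vector order: (A.R0,A.R1,B.R0)
SC (11): (0,0,0), (0,0,1), (0,1,0), (0,1,1), (1,0,0), (1,1,0), (1,1,1), (2,0,0), (2,0,1), (2,1,0), (2,1,1)
TSO (11): (0,0,0), (0,0,1), (0,1,0), (0,1,1), (1,0,0), (1,1,0), (1,1,1), (2,0,0), (2,0,1), (2,1,0), (2,1,1)
PSO (12): (0,0,0), (0,0,1), (0,1,0), (0,1,1), (1,0,0), (1,0,1), (1,1,0), (1,1,1), (2,0,0), (2,0,1), (2,1,0), (2,1,1)
target (1,0,1) ∈ {PSO}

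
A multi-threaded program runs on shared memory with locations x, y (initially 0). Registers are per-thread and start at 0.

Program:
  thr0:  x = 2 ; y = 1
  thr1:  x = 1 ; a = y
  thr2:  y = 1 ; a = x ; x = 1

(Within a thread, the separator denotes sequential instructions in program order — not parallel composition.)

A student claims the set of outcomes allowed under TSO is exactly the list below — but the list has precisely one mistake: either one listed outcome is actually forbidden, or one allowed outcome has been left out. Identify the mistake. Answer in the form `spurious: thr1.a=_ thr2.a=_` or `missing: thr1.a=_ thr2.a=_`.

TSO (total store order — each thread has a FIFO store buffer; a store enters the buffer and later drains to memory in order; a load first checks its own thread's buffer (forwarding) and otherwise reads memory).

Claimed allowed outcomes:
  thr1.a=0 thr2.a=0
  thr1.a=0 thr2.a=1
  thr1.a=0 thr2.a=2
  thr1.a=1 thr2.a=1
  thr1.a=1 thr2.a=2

missing: thr1.a=1 thr2.a=0

outcome vector order: (thr1.a,thr2.a)
TSO (6): <0 0>, <0 1>, <0 2>, <1 0>, <1 1>, <1 2>
TSO∖claimed = {<1 0>}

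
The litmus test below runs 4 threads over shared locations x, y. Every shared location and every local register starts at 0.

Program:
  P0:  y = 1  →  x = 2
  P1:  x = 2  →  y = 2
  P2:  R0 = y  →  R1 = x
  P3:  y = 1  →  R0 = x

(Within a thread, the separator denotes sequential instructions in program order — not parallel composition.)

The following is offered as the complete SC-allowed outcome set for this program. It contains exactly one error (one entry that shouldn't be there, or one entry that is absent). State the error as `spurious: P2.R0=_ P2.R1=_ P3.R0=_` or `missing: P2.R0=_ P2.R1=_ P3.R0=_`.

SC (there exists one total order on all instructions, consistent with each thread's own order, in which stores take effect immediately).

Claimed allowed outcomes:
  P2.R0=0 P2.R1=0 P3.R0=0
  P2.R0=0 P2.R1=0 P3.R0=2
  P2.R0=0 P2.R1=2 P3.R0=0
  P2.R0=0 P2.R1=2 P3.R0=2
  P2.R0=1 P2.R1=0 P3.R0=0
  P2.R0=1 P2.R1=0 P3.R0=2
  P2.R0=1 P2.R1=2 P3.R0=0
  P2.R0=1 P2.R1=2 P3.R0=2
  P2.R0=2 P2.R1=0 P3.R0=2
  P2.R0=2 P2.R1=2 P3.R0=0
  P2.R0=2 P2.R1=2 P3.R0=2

spurious: P2.R0=2 P2.R1=0 P3.R0=2

outcome vector order: (P2.R0,P2.R1,P3.R0)
under SC → 0/0/0; 0/0/2; 0/2/0; 0/2/2; 1/0/0; 1/0/2; 1/2/0; 1/2/2; 2/2/0; 2/2/2
claimed∖SC = {2/0/2}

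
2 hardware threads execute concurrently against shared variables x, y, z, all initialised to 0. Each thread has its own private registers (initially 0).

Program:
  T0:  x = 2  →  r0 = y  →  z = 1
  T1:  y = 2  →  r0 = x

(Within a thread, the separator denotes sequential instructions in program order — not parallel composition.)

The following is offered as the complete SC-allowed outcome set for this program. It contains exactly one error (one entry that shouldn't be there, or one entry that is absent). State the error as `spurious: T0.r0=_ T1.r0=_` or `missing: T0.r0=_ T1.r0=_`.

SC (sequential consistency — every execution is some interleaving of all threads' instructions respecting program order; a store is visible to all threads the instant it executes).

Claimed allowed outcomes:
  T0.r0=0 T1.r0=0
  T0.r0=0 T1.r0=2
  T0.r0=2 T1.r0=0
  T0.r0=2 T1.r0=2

outcome vector order: (T0.r0,T1.r0)
[SC] allowed = {0/2; 2/0; 2/2}
claimed∖SC = {0/0}

spurious: T0.r0=0 T1.r0=0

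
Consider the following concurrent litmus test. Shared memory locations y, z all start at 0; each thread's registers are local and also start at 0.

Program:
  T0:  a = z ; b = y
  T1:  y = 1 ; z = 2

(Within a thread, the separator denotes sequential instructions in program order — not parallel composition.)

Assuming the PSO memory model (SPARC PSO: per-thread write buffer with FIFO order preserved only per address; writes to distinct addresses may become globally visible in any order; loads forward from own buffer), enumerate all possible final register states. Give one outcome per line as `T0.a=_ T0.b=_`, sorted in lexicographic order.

T0.a=0 T0.b=0
T0.a=0 T0.b=1
T0.a=2 T0.b=0
T0.a=2 T0.b=1

outcome vector order: (T0.a,T0.b)
|PSO outcomes| = 4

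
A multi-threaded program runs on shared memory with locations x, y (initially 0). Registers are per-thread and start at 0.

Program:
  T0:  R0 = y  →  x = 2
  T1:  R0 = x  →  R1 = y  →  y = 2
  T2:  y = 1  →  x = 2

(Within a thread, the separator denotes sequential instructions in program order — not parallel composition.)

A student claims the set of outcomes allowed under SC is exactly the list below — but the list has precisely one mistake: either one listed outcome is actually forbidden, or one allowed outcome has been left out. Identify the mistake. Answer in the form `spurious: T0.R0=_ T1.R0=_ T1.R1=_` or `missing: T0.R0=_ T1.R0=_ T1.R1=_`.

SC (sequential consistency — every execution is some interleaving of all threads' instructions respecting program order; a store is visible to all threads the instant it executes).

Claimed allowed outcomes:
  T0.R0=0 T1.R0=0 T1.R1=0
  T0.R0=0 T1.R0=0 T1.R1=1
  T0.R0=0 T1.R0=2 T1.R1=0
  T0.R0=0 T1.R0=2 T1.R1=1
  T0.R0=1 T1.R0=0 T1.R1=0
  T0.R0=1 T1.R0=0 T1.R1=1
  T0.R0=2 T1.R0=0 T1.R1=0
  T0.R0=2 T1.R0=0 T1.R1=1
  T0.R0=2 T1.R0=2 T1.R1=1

missing: T0.R0=1 T1.R0=2 T1.R1=1

outcome vector order: (T0.R0,T1.R0,T1.R1)
SC (10): (0,0,0); (0,0,1); (0,2,0); (0,2,1); (1,0,0); (1,0,1); (1,2,1); (2,0,0); (2,0,1); (2,2,1)
SC∖claimed = {(1,2,1)}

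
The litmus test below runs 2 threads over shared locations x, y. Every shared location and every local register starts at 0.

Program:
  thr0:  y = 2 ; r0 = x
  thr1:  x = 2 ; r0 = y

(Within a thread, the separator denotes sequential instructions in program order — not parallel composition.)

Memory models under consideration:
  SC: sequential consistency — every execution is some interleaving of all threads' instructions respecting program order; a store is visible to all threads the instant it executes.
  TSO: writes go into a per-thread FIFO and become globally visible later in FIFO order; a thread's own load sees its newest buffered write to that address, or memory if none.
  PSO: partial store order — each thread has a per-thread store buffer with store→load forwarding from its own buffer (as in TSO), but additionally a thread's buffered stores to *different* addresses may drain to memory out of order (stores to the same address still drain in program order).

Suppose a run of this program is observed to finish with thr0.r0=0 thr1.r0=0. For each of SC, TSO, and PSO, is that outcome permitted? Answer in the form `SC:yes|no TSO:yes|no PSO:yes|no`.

outcome vector order: (thr0.r0,thr1.r0)
[SC] allowed = {0/2; 2/0; 2/2}
[TSO] allowed = {0/0; 0/2; 2/0; 2/2}
[PSO] allowed = {0/0; 0/2; 2/0; 2/2}
target 0/0 ∈ {TSO,PSO}

SC:no TSO:yes PSO:yes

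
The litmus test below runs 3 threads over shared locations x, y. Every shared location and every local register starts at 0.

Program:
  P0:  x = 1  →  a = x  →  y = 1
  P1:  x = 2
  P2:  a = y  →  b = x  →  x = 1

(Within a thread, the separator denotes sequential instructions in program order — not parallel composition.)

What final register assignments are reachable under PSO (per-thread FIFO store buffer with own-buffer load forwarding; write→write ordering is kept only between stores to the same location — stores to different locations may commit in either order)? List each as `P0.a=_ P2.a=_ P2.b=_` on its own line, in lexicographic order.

outcome vector order: (P0.a,P2.a,P2.b)
|PSO outcomes| = 10

P0.a=1 P2.a=0 P2.b=0
P0.a=1 P2.a=0 P2.b=1
P0.a=1 P2.a=0 P2.b=2
P0.a=1 P2.a=1 P2.b=0
P0.a=1 P2.a=1 P2.b=1
P0.a=1 P2.a=1 P2.b=2
P0.a=2 P2.a=0 P2.b=0
P0.a=2 P2.a=0 P2.b=1
P0.a=2 P2.a=0 P2.b=2
P0.a=2 P2.a=1 P2.b=2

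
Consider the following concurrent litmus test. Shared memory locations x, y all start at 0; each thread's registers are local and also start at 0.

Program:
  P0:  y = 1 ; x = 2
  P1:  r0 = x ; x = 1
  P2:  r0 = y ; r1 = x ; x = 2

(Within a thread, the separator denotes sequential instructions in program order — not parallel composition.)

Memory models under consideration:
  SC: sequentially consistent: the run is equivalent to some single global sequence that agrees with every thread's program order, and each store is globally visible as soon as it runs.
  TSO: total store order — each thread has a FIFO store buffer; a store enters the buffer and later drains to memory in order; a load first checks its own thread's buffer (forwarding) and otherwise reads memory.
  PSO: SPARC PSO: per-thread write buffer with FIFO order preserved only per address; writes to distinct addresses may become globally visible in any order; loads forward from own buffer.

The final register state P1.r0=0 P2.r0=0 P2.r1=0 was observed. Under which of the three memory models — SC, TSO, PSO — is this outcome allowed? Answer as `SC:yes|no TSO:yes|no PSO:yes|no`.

outcome vector order: (P1.r0,P2.r0,P2.r1)
SC: 12 outcomes — {0/0/0 0/0/1 0/0/2 0/1/0 0/1/1 0/1/2 2/0/0 2/0/1 2/0/2 2/1/0 2/1/1 2/1/2}
TSO: 12 outcomes — {0/0/0 0/0/1 0/0/2 0/1/0 0/1/1 0/1/2 2/0/0 2/0/1 2/0/2 2/1/0 2/1/1 2/1/2}
PSO: 12 outcomes — {0/0/0 0/0/1 0/0/2 0/1/0 0/1/1 0/1/2 2/0/0 2/0/1 2/0/2 2/1/0 2/1/1 2/1/2}
target 0/0/0 ∈ {SC,TSO,PSO}

SC:yes TSO:yes PSO:yes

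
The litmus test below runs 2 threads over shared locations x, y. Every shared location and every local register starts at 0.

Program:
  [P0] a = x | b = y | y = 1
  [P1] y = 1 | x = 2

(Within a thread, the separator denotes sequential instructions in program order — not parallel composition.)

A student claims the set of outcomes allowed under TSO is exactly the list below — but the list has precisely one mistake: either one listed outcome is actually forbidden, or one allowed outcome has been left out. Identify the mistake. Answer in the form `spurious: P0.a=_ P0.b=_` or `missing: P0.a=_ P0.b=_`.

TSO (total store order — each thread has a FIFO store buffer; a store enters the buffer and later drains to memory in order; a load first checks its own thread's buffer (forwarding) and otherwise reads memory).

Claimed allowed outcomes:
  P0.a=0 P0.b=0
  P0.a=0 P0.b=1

outcome vector order: (P0.a,P0.b)
TSO: 3 outcomes — {<0 0> <0 1> <2 1>}
TSO∖claimed = {<2 1>}

missing: P0.a=2 P0.b=1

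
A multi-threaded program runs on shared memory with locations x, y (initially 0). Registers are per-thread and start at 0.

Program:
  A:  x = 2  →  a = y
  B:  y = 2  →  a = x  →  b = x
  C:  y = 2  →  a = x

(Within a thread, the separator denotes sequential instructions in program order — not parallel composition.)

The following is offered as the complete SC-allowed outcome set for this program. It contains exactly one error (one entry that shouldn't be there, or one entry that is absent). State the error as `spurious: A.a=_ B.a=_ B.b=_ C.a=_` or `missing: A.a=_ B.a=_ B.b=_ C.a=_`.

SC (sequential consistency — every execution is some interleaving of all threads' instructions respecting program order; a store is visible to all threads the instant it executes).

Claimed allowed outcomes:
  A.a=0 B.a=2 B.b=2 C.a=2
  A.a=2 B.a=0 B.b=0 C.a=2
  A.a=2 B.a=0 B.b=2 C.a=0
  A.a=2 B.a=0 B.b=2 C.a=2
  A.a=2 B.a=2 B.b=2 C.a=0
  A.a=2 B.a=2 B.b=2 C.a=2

outcome vector order: (A.a,B.a,B.b,C.a)
under SC → <0 2 2 2>, <2 0 0 0>, <2 0 0 2>, <2 0 2 0>, <2 0 2 2>, <2 2 2 0>, <2 2 2 2>
SC∖claimed = {<2 0 0 0>}

missing: A.a=2 B.a=0 B.b=0 C.a=0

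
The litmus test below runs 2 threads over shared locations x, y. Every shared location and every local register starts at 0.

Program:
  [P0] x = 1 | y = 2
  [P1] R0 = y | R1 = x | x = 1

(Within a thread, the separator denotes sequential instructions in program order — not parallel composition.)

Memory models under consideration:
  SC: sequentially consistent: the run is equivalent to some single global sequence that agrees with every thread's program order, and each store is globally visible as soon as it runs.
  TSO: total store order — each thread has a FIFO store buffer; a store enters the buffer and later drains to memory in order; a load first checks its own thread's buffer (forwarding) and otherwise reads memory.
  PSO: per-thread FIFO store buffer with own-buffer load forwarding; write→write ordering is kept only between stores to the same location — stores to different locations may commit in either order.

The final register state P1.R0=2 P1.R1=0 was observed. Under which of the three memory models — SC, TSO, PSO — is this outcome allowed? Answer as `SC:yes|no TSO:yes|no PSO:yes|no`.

SC:no TSO:no PSO:yes

outcome vector order: (P1.R0,P1.R1)
under SC → 0/0; 0/1; 2/1
under TSO → 0/0; 0/1; 2/1
under PSO → 0/0; 0/1; 2/0; 2/1
target 2/0 ∈ {PSO}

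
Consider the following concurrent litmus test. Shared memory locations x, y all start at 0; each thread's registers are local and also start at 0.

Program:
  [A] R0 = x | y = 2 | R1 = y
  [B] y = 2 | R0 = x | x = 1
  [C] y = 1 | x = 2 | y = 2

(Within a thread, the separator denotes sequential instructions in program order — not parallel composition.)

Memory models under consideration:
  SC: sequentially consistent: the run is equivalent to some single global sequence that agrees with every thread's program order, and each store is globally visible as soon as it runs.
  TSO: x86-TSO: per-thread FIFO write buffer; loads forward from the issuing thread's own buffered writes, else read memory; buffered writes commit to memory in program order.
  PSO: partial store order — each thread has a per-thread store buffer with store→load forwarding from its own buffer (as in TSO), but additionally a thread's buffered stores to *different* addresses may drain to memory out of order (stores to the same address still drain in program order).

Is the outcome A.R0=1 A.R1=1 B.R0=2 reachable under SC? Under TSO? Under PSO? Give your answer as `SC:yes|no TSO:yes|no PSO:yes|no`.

outcome vector order: (A.R0,A.R1,B.R0)
SC: 9 outcomes — {010, 012, 020, 022, 110, 120, 122, 220, 222}
TSO: 9 outcomes — {010, 012, 020, 022, 110, 120, 122, 220, 222}
PSO: 12 outcomes — {010, 012, 020, 022, 110, 112, 120, 122, 210, 212, 220, 222}
target 112 ∈ {PSO}

SC:no TSO:no PSO:yes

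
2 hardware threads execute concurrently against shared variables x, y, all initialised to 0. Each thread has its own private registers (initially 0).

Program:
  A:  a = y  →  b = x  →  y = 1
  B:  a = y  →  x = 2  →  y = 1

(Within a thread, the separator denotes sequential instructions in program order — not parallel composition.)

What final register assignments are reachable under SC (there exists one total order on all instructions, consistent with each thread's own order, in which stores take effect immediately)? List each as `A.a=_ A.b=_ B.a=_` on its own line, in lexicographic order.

outcome vector order: (A.a,A.b,B.a)
|SC outcomes| = 4

A.a=0 A.b=0 B.a=0
A.a=0 A.b=0 B.a=1
A.a=0 A.b=2 B.a=0
A.a=1 A.b=2 B.a=0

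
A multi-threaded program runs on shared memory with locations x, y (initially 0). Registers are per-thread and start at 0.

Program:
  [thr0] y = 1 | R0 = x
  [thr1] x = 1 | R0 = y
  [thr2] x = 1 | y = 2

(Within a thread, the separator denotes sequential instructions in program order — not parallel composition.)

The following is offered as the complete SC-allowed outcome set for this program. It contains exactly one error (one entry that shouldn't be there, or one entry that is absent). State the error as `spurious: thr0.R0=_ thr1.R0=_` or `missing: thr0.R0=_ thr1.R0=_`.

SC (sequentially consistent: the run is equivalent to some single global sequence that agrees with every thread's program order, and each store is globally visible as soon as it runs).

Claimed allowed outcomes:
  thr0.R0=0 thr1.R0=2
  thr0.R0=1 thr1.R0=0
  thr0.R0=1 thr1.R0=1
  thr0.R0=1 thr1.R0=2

missing: thr0.R0=0 thr1.R0=1

outcome vector order: (thr0.R0,thr1.R0)
under SC → 0/1; 0/2; 1/0; 1/1; 1/2
SC∖claimed = {0/1}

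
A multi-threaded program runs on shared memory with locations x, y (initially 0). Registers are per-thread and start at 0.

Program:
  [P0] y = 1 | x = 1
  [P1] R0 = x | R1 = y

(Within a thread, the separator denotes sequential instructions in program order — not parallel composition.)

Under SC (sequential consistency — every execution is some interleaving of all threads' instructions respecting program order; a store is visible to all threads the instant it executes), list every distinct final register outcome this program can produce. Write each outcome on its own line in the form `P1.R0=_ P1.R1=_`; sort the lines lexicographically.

P1.R0=0 P1.R1=0
P1.R0=0 P1.R1=1
P1.R0=1 P1.R1=1

outcome vector order: (P1.R0,P1.R1)
|SC outcomes| = 3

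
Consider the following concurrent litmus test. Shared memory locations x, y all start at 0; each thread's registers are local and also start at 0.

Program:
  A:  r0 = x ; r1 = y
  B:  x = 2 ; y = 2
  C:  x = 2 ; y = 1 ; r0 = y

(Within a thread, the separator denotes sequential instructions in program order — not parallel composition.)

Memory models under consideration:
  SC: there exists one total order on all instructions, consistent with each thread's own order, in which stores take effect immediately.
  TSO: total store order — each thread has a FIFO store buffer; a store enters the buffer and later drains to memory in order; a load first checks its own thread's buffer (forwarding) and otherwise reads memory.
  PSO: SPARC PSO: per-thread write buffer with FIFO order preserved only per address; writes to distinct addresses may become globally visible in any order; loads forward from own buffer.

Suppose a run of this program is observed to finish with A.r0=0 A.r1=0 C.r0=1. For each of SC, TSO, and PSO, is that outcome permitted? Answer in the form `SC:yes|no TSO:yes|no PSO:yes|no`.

SC:yes TSO:yes PSO:yes

outcome vector order: (A.r0,A.r1,C.r0)
SC: 12 outcomes — {<0 0 1>, <0 0 2>, <0 1 1>, <0 1 2>, <0 2 1>, <0 2 2>, <2 0 1>, <2 0 2>, <2 1 1>, <2 1 2>, <2 2 1>, <2 2 2>}
TSO: 12 outcomes — {<0 0 1>, <0 0 2>, <0 1 1>, <0 1 2>, <0 2 1>, <0 2 2>, <2 0 1>, <2 0 2>, <2 1 1>, <2 1 2>, <2 2 1>, <2 2 2>}
PSO: 12 outcomes — {<0 0 1>, <0 0 2>, <0 1 1>, <0 1 2>, <0 2 1>, <0 2 2>, <2 0 1>, <2 0 2>, <2 1 1>, <2 1 2>, <2 2 1>, <2 2 2>}
target <0 0 1> ∈ {SC,TSO,PSO}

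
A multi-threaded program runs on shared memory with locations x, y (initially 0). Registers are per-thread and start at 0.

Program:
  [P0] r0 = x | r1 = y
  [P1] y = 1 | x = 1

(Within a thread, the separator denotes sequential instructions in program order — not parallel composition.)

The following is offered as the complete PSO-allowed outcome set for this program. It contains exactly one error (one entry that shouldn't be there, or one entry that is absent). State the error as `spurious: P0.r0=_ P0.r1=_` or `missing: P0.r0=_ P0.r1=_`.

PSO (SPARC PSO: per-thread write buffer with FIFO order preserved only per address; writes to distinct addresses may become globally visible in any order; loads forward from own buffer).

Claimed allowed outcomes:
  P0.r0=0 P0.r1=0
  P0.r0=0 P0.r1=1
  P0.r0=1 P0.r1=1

outcome vector order: (P0.r0,P0.r1)
PSO (4): 0/0 0/1 1/0 1/1
PSO∖claimed = {1/0}

missing: P0.r0=1 P0.r1=0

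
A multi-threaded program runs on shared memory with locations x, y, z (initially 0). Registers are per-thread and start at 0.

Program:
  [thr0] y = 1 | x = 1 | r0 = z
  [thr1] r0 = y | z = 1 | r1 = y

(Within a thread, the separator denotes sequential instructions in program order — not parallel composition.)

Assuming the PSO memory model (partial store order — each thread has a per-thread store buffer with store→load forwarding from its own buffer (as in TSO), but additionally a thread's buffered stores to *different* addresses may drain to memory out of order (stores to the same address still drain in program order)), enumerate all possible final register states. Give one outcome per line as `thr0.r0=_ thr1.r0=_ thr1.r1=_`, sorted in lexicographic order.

thr0.r0=0 thr1.r0=0 thr1.r1=0
thr0.r0=0 thr1.r0=0 thr1.r1=1
thr0.r0=0 thr1.r0=1 thr1.r1=1
thr0.r0=1 thr1.r0=0 thr1.r1=0
thr0.r0=1 thr1.r0=0 thr1.r1=1
thr0.r0=1 thr1.r0=1 thr1.r1=1

outcome vector order: (thr0.r0,thr1.r0,thr1.r1)
|PSO outcomes| = 6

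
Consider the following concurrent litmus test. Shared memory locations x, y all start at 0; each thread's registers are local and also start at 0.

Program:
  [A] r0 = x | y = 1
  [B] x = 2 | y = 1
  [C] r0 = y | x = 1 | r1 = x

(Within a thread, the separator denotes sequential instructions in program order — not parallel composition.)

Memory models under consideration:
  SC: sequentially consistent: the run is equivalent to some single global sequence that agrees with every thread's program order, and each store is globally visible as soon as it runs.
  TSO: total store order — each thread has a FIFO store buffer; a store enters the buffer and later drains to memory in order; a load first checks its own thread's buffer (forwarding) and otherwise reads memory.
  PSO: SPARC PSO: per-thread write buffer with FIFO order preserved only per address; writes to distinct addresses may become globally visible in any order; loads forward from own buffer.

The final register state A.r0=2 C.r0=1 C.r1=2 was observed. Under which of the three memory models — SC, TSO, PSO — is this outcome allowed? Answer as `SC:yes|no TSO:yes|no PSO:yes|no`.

outcome vector order: (A.r0,C.r0,C.r1)
[SC] allowed = {(0,0,1); (0,0,2); (0,1,1); (0,1,2); (1,0,1); (1,0,2); (1,1,1); (2,0,1); (2,0,2); (2,1,1)}
[TSO] allowed = {(0,0,1); (0,0,2); (0,1,1); (0,1,2); (1,0,1); (1,0,2); (1,1,1); (2,0,1); (2,0,2); (2,1,1)}
[PSO] allowed = {(0,0,1); (0,0,2); (0,1,1); (0,1,2); (1,0,1); (1,0,2); (1,1,1); (1,1,2); (2,0,1); (2,0,2); (2,1,1); (2,1,2)}
target (2,1,2) ∈ {PSO}

SC:no TSO:no PSO:yes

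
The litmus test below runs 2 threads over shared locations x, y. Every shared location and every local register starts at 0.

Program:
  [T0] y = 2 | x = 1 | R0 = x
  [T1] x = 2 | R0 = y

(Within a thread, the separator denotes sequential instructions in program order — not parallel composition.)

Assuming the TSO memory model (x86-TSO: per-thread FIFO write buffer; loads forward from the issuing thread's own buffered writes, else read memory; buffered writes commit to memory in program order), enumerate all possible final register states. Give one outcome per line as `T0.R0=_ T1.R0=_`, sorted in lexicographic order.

T0.R0=1 T1.R0=0
T0.R0=1 T1.R0=2
T0.R0=2 T1.R0=0
T0.R0=2 T1.R0=2

outcome vector order: (T0.R0,T1.R0)
|TSO outcomes| = 4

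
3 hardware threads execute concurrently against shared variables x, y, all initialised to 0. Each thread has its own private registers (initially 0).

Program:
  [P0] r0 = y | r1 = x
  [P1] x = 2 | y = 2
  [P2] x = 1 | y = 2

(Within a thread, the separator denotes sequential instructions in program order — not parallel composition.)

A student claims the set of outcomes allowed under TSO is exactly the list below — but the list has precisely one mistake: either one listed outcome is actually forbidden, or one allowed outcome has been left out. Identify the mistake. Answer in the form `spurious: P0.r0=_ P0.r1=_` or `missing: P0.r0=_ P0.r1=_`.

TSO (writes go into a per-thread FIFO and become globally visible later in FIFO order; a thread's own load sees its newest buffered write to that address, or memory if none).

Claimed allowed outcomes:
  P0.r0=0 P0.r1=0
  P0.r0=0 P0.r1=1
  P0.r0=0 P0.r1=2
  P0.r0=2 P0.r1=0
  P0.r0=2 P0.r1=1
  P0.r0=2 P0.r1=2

spurious: P0.r0=2 P0.r1=0

outcome vector order: (P0.r0,P0.r1)
[TSO] allowed = {00; 01; 02; 21; 22}
claimed∖TSO = {20}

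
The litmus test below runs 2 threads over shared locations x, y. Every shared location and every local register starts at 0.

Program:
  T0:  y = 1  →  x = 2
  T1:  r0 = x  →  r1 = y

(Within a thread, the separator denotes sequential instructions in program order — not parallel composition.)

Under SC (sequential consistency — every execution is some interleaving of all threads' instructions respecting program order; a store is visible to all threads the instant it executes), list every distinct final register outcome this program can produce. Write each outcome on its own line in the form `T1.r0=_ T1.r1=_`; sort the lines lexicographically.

T1.r0=0 T1.r1=0
T1.r0=0 T1.r1=1
T1.r0=2 T1.r1=1

outcome vector order: (T1.r0,T1.r1)
|SC outcomes| = 3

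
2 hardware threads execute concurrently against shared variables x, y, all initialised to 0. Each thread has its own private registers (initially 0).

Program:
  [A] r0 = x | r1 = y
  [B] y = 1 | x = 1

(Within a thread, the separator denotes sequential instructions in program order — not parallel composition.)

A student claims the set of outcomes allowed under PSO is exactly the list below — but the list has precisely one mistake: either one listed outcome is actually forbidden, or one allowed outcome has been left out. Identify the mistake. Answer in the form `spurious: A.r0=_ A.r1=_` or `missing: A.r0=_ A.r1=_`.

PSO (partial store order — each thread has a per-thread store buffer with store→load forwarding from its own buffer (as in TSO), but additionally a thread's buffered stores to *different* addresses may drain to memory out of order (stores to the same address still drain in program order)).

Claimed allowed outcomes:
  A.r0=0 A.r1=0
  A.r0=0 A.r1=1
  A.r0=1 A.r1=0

outcome vector order: (A.r0,A.r1)
PSO (4): (0,0) (0,1) (1,0) (1,1)
PSO∖claimed = {(1,1)}

missing: A.r0=1 A.r1=1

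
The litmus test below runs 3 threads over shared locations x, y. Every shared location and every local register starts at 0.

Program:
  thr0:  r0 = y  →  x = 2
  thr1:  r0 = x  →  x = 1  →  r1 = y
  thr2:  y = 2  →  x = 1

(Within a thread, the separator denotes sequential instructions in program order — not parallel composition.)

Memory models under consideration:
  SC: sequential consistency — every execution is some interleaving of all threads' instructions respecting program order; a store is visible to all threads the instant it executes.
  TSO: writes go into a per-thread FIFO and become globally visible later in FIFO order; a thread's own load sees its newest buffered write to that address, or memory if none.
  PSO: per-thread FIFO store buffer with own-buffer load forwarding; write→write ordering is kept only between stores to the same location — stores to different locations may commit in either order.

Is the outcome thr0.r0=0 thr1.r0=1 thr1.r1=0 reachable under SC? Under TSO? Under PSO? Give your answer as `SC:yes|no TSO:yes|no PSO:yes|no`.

SC:no TSO:no PSO:yes

outcome vector order: (thr0.r0,thr1.r0,thr1.r1)
[SC] allowed = {0/0/0 0/0/2 0/1/2 0/2/0 0/2/2 2/0/0 2/0/2 2/1/2 2/2/2}
[TSO] allowed = {0/0/0 0/0/2 0/1/2 0/2/0 0/2/2 2/0/0 2/0/2 2/1/2 2/2/2}
[PSO] allowed = {0/0/0 0/0/2 0/1/0 0/1/2 0/2/0 0/2/2 2/0/0 2/0/2 2/1/0 2/1/2 2/2/2}
target 0/1/0 ∈ {PSO}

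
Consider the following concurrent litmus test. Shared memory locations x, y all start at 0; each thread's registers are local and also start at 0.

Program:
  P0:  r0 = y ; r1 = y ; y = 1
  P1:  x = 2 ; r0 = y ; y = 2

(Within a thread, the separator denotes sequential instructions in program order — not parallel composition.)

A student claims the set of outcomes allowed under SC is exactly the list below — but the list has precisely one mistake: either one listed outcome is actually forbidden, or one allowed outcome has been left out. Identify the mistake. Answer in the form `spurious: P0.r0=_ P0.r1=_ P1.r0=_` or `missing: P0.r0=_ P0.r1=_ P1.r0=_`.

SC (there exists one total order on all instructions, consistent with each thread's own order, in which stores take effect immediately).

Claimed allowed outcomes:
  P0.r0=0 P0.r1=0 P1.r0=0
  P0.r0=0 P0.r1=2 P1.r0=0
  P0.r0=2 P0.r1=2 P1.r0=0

outcome vector order: (P0.r0,P0.r1,P1.r0)
SC (4): (0,0,0) (0,0,1) (0,2,0) (2,2,0)
SC∖claimed = {(0,0,1)}

missing: P0.r0=0 P0.r1=0 P1.r0=1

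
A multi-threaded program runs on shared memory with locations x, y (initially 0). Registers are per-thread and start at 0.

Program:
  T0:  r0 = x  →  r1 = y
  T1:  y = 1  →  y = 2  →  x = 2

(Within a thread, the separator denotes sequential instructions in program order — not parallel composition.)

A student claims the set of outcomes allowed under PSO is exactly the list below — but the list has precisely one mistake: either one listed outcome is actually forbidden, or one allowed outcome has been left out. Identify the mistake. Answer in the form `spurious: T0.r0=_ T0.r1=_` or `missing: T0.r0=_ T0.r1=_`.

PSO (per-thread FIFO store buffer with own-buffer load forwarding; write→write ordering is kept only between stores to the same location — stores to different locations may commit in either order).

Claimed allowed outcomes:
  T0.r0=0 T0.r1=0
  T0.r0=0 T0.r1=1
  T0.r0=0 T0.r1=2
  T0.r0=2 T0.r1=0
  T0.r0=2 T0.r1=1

outcome vector order: (T0.r0,T0.r1)
PSO: 6 outcomes — {00; 01; 02; 20; 21; 22}
PSO∖claimed = {22}

missing: T0.r0=2 T0.r1=2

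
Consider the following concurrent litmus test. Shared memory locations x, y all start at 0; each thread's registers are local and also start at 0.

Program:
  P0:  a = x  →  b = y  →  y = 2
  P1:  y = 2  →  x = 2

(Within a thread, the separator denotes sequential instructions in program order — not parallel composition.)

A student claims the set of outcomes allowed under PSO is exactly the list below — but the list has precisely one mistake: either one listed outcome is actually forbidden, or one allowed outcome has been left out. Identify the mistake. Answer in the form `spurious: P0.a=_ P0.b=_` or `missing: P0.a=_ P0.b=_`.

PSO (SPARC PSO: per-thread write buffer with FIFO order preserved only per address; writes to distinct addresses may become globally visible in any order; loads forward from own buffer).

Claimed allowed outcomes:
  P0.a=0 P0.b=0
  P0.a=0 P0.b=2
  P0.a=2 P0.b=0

outcome vector order: (P0.a,P0.b)
under PSO → (0,0) (0,2) (2,0) (2,2)
PSO∖claimed = {(2,2)}

missing: P0.a=2 P0.b=2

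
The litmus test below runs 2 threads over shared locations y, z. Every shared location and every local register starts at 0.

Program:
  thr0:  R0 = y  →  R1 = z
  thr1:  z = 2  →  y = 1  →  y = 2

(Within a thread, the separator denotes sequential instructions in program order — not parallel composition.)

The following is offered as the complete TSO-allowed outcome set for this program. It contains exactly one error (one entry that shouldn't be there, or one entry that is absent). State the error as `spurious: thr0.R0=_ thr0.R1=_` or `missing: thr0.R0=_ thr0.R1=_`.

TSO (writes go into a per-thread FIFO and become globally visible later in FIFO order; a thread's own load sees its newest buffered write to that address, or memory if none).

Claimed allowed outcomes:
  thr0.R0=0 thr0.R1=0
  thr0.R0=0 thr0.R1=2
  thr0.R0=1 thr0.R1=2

outcome vector order: (thr0.R0,thr0.R1)
TSO (4): 0/0, 0/2, 1/2, 2/2
TSO∖claimed = {2/2}

missing: thr0.R0=2 thr0.R1=2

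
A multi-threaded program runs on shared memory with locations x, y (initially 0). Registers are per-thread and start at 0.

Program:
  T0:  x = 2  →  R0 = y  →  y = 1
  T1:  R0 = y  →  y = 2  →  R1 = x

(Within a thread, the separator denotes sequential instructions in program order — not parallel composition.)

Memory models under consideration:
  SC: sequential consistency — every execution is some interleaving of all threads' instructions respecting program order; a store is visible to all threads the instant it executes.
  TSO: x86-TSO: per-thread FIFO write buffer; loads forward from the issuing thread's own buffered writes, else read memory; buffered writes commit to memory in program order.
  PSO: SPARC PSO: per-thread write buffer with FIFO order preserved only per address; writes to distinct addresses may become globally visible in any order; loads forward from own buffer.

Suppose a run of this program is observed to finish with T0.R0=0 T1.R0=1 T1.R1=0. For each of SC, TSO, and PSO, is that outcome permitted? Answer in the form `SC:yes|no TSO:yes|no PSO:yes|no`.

outcome vector order: (T0.R0,T1.R0,T1.R1)
[SC] allowed = {002, 012, 200, 202}
[TSO] allowed = {000, 002, 012, 200, 202}
[PSO] allowed = {000, 002, 010, 012, 200, 202}
target 010 ∈ {PSO}

SC:no TSO:no PSO:yes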